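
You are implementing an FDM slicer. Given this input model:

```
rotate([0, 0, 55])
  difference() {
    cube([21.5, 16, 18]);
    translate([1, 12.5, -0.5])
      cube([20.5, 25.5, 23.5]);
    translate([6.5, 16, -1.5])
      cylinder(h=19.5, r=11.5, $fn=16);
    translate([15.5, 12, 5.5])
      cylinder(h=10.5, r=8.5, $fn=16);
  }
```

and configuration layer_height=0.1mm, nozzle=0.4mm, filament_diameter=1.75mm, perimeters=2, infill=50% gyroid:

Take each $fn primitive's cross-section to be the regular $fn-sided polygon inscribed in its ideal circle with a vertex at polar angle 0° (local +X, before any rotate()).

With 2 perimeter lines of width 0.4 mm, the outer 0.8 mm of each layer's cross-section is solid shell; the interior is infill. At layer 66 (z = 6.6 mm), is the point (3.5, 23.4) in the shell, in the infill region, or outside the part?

outside

At z = 6.6 mm: the cube (footprint 21.5×16) is included at this height; the 20.5×25.5 cube at (1, 12.5) contributes its full rectangle; the r=11.5 cylinder at (6.5, 16) contributes a regular 16-gon of circumradius 11.5; the r=8.5 cylinder at (15.5, 12) gives a regular 16-gon of circumradius 8.5 (constant along its height); Taking the first minus the rest: starting from the 21.5×16 cube, the 20.5×25.5 cube at (1, 12.5) partially overlaps it — only the 71.75 mm² overlap (of its 522.75 mm²) is removed, clipping the outline; the r=11.5 cylinder at (6.5, 16) partially overlaps it — only the 112.45 mm² overlap (of its 404.88 mm²) is removed, clipping the outline; the r=8.5 cylinder at (15.5, 12) partially overlaps it — only the 58.67 mm² overlap (of its 221.19 mm²) is removed, clipping the outline — 1 connected region; (rotated 55° about Z; rotation is an isometry so areas/perimeters/island counts are preserved). Overall, the cross-section is a single solid region. Undo the 55° rotation: the query point maps to (21.176, 10.555) in the un-rotated model frame. The nearest boundary edge runs (18.75, 4.15)→(21.50, 5.98); distance from the point to it = 4.58 mm. The point is not inside any of the regions above, so it lies outside the cross-section (4.58 mm from the nearest boundary).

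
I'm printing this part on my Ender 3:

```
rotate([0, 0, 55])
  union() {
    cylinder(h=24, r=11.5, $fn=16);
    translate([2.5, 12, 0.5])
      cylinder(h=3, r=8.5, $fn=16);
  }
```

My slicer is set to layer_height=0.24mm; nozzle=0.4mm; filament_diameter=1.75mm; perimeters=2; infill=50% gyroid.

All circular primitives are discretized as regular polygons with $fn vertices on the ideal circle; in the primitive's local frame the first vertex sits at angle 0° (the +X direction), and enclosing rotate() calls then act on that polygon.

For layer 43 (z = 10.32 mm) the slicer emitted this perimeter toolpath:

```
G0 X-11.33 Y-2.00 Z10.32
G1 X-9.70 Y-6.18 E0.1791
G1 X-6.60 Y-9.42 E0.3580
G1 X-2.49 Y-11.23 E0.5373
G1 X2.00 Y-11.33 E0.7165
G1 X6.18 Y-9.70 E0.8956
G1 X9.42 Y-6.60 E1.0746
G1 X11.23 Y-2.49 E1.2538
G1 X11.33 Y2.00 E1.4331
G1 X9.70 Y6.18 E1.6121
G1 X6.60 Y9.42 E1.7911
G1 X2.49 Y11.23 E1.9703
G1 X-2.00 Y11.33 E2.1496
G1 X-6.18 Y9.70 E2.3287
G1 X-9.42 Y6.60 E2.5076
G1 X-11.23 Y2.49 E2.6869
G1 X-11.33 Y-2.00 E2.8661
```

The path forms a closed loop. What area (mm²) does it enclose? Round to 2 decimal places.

Apply the shoelace formula to the sequence of (X, Y) vertices; enclosed area = 405.08 mm².

405.08 mm²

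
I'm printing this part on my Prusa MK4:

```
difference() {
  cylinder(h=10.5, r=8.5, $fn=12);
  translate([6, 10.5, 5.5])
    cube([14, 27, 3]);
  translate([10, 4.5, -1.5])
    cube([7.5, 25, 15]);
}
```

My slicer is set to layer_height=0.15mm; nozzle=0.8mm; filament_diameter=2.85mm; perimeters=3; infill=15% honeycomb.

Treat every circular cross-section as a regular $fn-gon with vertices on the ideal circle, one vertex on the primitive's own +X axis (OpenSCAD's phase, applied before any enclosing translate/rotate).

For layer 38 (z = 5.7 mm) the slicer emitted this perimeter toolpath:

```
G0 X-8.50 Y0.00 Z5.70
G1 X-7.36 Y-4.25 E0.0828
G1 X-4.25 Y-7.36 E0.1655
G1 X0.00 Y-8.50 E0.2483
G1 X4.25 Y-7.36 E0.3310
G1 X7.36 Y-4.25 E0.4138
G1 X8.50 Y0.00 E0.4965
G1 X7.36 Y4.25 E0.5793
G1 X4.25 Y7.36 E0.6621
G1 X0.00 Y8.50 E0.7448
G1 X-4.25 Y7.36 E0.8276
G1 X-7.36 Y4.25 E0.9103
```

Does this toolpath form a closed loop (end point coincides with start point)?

no

Start point (G0): (-8.50, 0.00). End point (last G1): the path does not return to the start — open.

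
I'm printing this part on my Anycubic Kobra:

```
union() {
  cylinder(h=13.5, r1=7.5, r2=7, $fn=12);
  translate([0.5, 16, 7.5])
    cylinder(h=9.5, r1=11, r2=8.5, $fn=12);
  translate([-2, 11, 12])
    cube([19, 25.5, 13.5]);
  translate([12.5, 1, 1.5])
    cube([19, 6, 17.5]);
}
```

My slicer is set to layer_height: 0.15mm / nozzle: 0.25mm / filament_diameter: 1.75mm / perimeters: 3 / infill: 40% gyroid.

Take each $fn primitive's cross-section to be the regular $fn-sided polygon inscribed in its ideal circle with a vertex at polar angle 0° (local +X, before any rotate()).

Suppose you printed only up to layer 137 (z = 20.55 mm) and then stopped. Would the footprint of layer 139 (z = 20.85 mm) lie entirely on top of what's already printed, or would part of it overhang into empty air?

Compare the two slices. At z = 20.55: the cone is absent (z outside [0, 13.5]); the cone at (0.5, 16) does not reach this height (z outside [7.5, 17]); the cube at (-2, 11) is present — its section is the full 19×25.5 rectangle (area 484.50 mm²); the cube at (12.5, 1) is absent (z outside [1.5, 19]); Merging all regions: only the 19×25.5 cube at (-2, 11) is present, so the union is just that shape — area = 484.50 mm². At z = 20.85: the cone is not intersected at this z (z outside [0, 13.5]); the cone at (0.5, 16) does not reach this height (z outside [7.5, 17]); the cube at (-2, 11) (footprint 19×25.5) is included at this height (area 484.50 mm²); the cube at (12.5, 1) does not reach this height (z outside [1.5, 19]); Combining (union): only the 19×25.5 cube at (-2, 11) is present, so the union is just that shape — area = 484.50 mm². Checking containment: the cross-section at z = 20.85 is a subset of the cross-section at z = 20.55.

entirely on top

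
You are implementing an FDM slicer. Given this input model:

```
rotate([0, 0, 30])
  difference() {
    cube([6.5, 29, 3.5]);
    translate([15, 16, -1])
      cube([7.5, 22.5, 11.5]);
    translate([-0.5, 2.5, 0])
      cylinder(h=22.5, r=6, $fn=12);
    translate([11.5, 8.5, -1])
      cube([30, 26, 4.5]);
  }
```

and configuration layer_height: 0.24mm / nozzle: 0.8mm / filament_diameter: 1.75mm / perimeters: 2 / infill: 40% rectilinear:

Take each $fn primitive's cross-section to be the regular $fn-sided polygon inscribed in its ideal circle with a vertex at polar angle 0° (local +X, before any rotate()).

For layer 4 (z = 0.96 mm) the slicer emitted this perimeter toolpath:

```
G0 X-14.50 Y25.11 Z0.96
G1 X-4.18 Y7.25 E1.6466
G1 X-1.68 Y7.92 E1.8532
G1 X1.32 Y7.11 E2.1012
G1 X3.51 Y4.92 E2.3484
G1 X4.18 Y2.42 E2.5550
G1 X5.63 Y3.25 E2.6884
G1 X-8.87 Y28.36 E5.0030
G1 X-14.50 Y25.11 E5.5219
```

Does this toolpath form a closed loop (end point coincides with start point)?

Start point (G0): (-14.50, 25.11). End point (last G1): the path returns to the start — closed.

yes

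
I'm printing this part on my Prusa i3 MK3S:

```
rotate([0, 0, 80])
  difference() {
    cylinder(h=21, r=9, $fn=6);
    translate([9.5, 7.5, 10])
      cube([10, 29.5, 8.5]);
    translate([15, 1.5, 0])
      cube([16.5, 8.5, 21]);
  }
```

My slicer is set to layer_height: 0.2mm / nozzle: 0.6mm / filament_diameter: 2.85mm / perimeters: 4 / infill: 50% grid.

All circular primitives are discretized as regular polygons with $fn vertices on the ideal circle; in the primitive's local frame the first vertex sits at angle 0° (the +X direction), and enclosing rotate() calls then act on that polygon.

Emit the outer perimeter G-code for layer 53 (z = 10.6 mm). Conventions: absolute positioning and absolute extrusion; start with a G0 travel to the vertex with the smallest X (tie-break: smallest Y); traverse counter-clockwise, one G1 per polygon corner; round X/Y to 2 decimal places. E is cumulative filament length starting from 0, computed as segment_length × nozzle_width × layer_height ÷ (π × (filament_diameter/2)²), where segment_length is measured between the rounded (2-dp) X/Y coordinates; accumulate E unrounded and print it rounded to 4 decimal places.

G0 X-8.46 Y-3.08 Z10.60
G1 X-1.56 Y-8.86 E0.1693
G1 X6.89 Y-5.79 E0.3384
G1 X8.46 Y3.08 E0.5079
G1 X1.56 Y8.86 E0.6772
G1 X-6.89 Y5.79 E0.8463
G1 X-8.46 Y-3.08 E1.0157

At z = 10.6 mm: the r=9 cylinder gives a regular 6-gon of circumradius 9 (constant along its height); the 10×29.5 cube at (9.5, 7.5) contributes its full rectangle; the 16.5×8.5 cube at (15, 1.5) contributes its full rectangle; Subtracting the remaining from the first: starting from the r=9 cylinder, the 10×29.5 cube at (9.5, 7.5) misses the remaining region (no effect); the 16.5×8.5 cube at (15, 1.5) misses the remaining region (no effect) — 1 connected region; (rotated 80° about Z; rotation is an isometry so areas/perimeters/island counts are preserved). The outline is a single polygon with 6 vertices. Extrusion per mm of travel: 0.6 × 0.2 / (π × 1.425²) = 0.018811. Accumulating E over each segment gives final E = 1.0157.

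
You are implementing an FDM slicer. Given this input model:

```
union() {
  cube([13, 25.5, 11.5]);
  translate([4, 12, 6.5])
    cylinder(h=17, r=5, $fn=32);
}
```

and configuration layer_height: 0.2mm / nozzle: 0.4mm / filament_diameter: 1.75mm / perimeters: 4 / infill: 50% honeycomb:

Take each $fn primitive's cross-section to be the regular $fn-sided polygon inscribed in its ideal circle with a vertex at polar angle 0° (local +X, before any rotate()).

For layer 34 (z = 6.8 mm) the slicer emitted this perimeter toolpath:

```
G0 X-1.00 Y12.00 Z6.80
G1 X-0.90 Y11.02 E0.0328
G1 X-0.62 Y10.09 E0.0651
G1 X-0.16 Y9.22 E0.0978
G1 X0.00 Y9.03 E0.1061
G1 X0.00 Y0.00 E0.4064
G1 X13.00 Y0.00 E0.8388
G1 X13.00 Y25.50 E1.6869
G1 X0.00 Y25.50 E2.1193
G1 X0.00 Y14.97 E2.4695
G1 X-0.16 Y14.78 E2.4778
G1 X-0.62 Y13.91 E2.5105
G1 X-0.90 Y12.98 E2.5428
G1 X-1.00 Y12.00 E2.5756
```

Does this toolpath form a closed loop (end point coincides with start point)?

Start point (G0): (-1.00, 12.00). End point (last G1): the path returns to the start — closed.

yes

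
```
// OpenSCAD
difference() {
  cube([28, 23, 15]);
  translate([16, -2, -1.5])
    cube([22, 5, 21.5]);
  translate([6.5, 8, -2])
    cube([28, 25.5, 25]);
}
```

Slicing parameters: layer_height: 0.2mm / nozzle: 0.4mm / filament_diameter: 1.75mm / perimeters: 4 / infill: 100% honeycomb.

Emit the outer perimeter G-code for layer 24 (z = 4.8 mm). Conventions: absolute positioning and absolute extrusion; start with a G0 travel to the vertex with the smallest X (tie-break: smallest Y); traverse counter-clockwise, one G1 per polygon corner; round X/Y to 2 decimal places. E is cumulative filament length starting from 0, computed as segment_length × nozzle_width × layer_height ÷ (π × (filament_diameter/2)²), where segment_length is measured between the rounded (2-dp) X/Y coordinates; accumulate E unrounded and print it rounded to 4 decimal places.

G0 X0.00 Y0.00 Z4.80
G1 X16.00 Y0.00 E0.5322
G1 X16.00 Y3.00 E0.6319
G1 X28.00 Y3.00 E1.0311
G1 X28.00 Y8.00 E1.1974
G1 X6.50 Y8.00 E1.9125
G1 X6.50 Y23.00 E2.4114
G1 X0.00 Y23.00 E2.6276
G1 X0.00 Y0.00 E3.3925

At z = 4.8 mm: the cube (footprint 28×23) is included at this height; the cube at (16, -2) (footprint 22×5) is included at this height; the cube at (6.5, 8) (footprint 28×25.5) is included at this height; Taking the first minus the rest: starting from the 28×23 cube, the 22×5 cube at (16, -2) partially overlaps it — only the 36.00 mm² overlap (of its 110.00 mm²) is removed, clipping the outline; the 28×25.5 cube at (6.5, 8) partially overlaps it — only the 322.50 mm² overlap (of its 714.00 mm²) is removed, clipping the outline — 1 connected region. The outline is a single polygon with 8 vertices. Extrusion per mm of travel: 0.4 × 0.2 / (π × 0.875²) = 0.033260. Accumulating E over each segment gives final E = 3.3925.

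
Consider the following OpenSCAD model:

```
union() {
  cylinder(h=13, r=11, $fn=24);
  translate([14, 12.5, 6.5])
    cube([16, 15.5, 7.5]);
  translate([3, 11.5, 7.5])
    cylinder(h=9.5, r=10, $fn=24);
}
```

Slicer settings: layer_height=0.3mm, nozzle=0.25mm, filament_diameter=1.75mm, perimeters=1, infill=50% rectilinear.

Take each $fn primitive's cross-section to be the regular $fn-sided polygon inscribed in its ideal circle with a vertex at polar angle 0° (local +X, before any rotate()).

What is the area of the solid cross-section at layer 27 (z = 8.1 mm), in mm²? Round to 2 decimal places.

826.23 mm²

At z = 8.1 mm: the r=11 cylinder gives a regular 24-gon of circumradius 11 (constant along its height) (area = (24/2)·11.000²·sin(360°/24) = 375.81 mm²); the 16×15.5 cube at (14, 12.5) contributes its full rectangle (area 248.00 mm²); the cylinder at (3, 11.5): section is a regular 24-gon, circumradius r=10 (area = (24/2)·10.000²·sin(360°/24) = 310.58 mm²); Merging all regions: the regions partially overlap — summed areas 934.39 mm² minus the doubly-counted overlap 108.16 mm² gives 826.23 mm² — area = 826.23 mm². Overall, the cross-section has 2 separate islands. Net area = 826.23 mm².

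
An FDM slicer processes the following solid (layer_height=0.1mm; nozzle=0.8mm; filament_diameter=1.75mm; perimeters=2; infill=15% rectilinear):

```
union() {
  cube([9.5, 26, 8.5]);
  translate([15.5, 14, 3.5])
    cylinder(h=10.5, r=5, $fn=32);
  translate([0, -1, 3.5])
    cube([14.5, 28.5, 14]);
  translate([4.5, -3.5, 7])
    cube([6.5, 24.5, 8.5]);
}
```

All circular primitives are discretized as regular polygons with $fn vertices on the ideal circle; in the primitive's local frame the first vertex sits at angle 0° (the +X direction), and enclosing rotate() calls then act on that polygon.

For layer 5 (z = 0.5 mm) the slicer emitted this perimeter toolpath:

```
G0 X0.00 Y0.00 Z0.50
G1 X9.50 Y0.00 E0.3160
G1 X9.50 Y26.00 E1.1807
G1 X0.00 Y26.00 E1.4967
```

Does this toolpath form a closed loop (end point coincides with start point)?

no

Start point (G0): (0.00, 0.00). End point (last G1): the path does not return to the start — open.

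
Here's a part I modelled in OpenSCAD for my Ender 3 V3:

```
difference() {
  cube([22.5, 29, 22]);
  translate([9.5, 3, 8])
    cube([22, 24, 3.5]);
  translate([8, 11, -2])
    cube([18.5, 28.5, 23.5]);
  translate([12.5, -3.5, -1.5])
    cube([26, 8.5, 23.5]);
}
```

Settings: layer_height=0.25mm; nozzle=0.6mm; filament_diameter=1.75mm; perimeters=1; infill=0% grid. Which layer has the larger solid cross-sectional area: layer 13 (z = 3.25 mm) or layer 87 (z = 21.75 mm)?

Layer 13 (z = 3.25): the 22.5×29 cube contributes its full rectangle (area 652.50 mm²); the cube at (9.5, 3) is absent (z outside [8, 11.5]); the 18.5×28.5 cube at (8, 11) contributes its full rectangle (area 527.25 mm²); the cube at (12.5, -3.5) (footprint 26×8.5) is included at this height (area 221.00 mm²); Taking the first minus the rest: starting from the 22.5×29 cube (652.50 mm²), the 18.5×28.5 cube at (8, 11) partially overlaps it — only the 261.00 mm² overlap (of its 527.25 mm²) is removed, clipping the outline; the 26×8.5 cube at (12.5, -3.5) partially overlaps it — only the 50.00 mm² overlap (of its 221.00 mm²) is removed, clipping the outline — area = 341.50 mm². So its area = 341.50 mm². Layer 87 (z = 21.75): the 22.5×29 cube contributes its full rectangle (area 652.50 mm²); the cube at (9.5, 3) is not intersected at this z (z outside [8, 11.5]); the cube at (8, 11) is not intersected at this z (z outside [-2, 21.5]); the 26×8.5 cube at (12.5, -3.5) contributes its full rectangle (area 221.00 mm²); After the difference (first − rest): starting from the 22.5×29 cube (652.50 mm²), the 26×8.5 cube at (12.5, -3.5) partially overlaps it — only the 50.00 mm² overlap (of its 221.00 mm²) is removed, clipping the outline — area = 602.50 mm². So its area = 602.50 mm². Layer 87 is larger (602.50 vs 341.50 mm²).

layer 87 (z = 21.75 mm)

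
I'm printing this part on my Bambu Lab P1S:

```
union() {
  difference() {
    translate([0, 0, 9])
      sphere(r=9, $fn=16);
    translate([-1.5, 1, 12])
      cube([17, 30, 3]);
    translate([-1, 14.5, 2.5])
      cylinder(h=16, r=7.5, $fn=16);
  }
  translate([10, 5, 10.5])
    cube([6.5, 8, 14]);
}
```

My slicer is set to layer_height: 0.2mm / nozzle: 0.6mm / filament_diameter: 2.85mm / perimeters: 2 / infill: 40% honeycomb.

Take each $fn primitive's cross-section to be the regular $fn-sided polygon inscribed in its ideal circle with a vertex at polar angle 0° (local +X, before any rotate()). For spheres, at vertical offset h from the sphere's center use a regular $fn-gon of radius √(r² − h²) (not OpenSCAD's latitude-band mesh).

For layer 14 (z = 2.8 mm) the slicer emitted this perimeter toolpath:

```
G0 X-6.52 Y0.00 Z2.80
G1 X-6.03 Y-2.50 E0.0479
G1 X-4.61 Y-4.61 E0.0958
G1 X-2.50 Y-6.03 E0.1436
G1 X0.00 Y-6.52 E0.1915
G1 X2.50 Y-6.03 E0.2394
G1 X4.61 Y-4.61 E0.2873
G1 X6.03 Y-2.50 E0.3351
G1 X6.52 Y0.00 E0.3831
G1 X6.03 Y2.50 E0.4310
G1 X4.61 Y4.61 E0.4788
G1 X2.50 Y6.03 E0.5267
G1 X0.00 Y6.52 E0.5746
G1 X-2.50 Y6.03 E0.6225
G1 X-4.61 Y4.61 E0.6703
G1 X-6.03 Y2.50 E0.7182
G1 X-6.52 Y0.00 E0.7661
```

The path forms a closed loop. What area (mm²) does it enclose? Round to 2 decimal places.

Apply the shoelace formula to the sequence of (X, Y) vertices; enclosed area = 130.29 mm².

130.29 mm²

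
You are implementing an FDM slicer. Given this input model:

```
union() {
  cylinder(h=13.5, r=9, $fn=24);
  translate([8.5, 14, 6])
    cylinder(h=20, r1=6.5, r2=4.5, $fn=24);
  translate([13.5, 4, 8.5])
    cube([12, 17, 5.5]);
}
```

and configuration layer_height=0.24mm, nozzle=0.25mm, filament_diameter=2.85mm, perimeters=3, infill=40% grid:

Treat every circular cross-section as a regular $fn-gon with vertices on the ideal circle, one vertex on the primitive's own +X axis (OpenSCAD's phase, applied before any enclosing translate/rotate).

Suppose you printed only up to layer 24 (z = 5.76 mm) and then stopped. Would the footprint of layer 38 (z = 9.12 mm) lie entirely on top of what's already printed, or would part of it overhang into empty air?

Compare the two slices. At z = 5.76: the cylinder: section is a regular 24-gon, circumradius r=9 (area = (24/2)·9.000²·sin(360°/24) = 251.57 mm²); the cone at (8.5, 14) does not reach this height (z outside [6, 26]); the cube at (13.5, 4) is absent (z outside [8.5, 14]); Merging all regions: only the r=9 cylinder is present, so the union is just that shape — area = 251.57 mm². At z = 9.12: the r=9 cylinder gives a regular 24-gon of circumradius 9 (constant along its height) (area = (24/2)·9.000²·sin(360°/24) = 251.57 mm²); the cone at (8.5, 14) contributes a regular 24-gon of circumradius 6.188 (interpolated between r1=6.5 and r2=4.5 at t=0.156) (area = (24/2)·6.188²·sin(360°/24) = 118.93 mm²); the 12×17 cube at (13.5, 4) contributes its full rectangle (area 204.00 mm²); Merging all regions: the regions partially overlap — summed areas 574.50 mm² minus the doubly-counted overlap 5.63 mm² gives 568.87 mm² — area = 568.87 mm². Checking containment: at z = 9.12 the cross-section extends beyond the z = 5.76 cross-section by about 317.30 mm².

part overhangs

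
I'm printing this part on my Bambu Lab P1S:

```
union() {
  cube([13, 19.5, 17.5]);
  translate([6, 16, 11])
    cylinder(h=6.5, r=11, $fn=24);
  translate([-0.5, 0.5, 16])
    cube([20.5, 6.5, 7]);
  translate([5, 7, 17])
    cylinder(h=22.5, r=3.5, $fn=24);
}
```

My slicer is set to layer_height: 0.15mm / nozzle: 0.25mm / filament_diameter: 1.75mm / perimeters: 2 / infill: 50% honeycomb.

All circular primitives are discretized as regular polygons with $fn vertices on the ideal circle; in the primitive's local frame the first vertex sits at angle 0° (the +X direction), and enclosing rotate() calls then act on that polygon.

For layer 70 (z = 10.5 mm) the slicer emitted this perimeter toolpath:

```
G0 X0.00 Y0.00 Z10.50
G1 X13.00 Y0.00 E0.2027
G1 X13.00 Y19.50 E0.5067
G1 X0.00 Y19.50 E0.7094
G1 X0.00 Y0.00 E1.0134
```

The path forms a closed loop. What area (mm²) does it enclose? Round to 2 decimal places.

253.50 mm²

Apply the shoelace formula to the sequence of (X, Y) vertices; enclosed area = 253.50 mm².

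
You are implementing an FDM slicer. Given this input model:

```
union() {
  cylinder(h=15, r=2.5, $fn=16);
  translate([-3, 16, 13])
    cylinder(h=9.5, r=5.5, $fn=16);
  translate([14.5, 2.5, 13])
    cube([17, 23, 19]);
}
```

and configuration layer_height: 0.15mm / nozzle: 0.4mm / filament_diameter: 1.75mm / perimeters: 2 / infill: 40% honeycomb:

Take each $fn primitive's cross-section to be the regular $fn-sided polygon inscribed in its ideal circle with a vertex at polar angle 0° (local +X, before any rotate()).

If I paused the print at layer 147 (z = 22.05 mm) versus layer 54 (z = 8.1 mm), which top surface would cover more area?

layer 147 (z = 22.05 mm)

Layer 147 (z = 22.05): the cylinder is not intersected at this z (z outside [0, 15]); the r=5.5 cylinder at (-3, 16) gives a regular 16-gon of circumradius 5.5 (constant along its height) (area = (16/2)·5.500²·sin(360°/16) = 92.61 mm²); the cube at (14.5, 2.5) is present — its section is the full 17×23 rectangle (area 391.00 mm²); Taking the union: the 2 present regions are separate (no shared area or edge), so areas and boundary lengths simply add and each stays a separate island — area = 483.61 mm². So its area = 483.61 mm². Layer 54 (z = 8.1): the cylinder: section is a regular 16-gon, circumradius r=2.5 (area = (16/2)·2.500²·sin(360°/16) = 19.13 mm²); the cylinder at (-3, 16) is absent (z outside [13, 22.5]); the cube at (14.5, 2.5) does not reach this height (z outside [13, 32]); Combining (union): only the r=2.5 cylinder is present, so the union is just that shape — area = 19.13 mm². So its area = 19.13 mm². Layer 147 is larger (483.61 vs 19.13 mm²).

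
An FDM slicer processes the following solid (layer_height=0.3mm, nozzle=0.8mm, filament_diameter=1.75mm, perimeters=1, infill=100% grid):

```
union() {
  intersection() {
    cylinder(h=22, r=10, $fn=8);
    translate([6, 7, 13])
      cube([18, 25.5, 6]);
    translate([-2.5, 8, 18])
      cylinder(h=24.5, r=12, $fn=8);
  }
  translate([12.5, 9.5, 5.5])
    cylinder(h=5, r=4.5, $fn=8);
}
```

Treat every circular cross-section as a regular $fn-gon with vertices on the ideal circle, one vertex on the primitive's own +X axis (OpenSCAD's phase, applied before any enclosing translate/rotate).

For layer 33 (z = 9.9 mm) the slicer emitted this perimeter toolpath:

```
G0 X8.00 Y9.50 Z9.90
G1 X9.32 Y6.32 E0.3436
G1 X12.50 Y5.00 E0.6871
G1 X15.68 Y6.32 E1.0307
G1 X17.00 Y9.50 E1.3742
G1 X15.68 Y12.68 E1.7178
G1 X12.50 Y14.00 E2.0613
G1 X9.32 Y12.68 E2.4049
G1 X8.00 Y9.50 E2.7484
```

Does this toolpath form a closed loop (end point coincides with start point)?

yes

Start point (G0): (8.00, 9.50). End point (last G1): the path returns to the start — closed.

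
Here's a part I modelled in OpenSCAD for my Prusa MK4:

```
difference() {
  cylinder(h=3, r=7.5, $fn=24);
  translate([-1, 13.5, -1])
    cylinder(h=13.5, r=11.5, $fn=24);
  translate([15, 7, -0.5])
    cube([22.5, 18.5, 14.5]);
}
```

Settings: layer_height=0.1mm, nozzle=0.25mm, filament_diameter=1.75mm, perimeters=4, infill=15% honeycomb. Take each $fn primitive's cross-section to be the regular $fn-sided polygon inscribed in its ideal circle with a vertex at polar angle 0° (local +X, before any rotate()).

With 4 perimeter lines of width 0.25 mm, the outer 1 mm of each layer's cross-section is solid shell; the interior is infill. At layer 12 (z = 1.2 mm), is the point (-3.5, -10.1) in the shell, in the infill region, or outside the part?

At z = 1.2 mm: the r=7.5 cylinder contributes a regular 24-gon of circumradius 7.5; the r=11.5 cylinder at (-1, 13.5) contributes a regular 24-gon of circumradius 11.5; the cube at (15, 7) (footprint 22.5×18.5) is included at this height; Subtracting the remaining from the first: starting from the r=7.5 cylinder, the r=11.5 cylinder at (-1, 13.5) partially overlaps it — only the 46.93 mm² overlap (of its 410.75 mm²) is removed, clipping the outline; the 22.5×18.5 cube at (15, 7) misses the remaining region (no effect) — 1 connected region. Overall, the cross-section is a single solid region. The nearest boundary edge runs (-1.94, -7.24)→(-3.75, -6.50); distance from the point to it = 3.23 mm. The point is not inside any of the regions above, so it lies outside the cross-section (3.23 mm from the nearest boundary).

outside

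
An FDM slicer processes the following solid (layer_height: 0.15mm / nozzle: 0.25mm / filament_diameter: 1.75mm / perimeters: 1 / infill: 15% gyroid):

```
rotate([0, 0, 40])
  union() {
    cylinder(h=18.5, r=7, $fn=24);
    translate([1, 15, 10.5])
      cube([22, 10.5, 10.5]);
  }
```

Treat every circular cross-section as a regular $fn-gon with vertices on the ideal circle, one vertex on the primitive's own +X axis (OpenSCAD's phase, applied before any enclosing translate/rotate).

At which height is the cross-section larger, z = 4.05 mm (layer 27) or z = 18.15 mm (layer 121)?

layer 121 (z = 18.15 mm)

Layer 27 (z = 4.05): the r=7 cylinder gives a regular 24-gon of circumradius 7 (constant along its height) (area = (24/2)·7.000²·sin(360°/24) = 152.19 mm²); the cube at (1, 15) is absent (z outside [10.5, 21]); Merging all regions: only the r=7 cylinder is present, so the union is just that shape — area = 152.19 mm²; (rotated 40° about Z; rotation is an isometry so areas/perimeters/island counts are preserved). So its area = 152.19 mm². Layer 121 (z = 18.15): the cylinder: section is a regular 24-gon, circumradius r=7 (area = (24/2)·7.000²·sin(360°/24) = 152.19 mm²); the cube at (1, 15) (footprint 22×10.5) is included at this height (area 231.00 mm²); Merging all regions: the 2 present regions are separate (no shared area or edge), so areas and boundary lengths simply add and each stays a separate island — area = 383.19 mm²; (rotated 40° about Z; rotation is an isometry so areas/perimeters/island counts are preserved). So its area = 383.19 mm². Layer 121 is larger (383.19 vs 152.19 mm²).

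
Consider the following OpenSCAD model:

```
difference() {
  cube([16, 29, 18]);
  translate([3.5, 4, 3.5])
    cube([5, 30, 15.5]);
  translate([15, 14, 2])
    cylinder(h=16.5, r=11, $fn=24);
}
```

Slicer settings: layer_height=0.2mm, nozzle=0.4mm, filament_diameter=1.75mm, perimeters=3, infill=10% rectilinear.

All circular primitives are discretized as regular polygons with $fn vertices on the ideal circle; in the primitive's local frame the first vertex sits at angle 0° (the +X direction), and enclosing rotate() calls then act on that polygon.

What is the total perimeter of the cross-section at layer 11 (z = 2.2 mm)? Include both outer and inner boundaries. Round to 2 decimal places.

104.74 mm

At z = 2.2 mm: the 16×29 cube contributes its full rectangle (perimeter 90.00 mm); the cube at (3.5, 4) does not reach this height (z outside [3.5, 19]); the cylinder at (15, 14): section is a regular 24-gon, circumradius r=11 (perimeter = 2·24·11.000·sin(180°/24) = 68.92 mm); After the difference (first − rest): starting from the 16×29 cube, the r=11 cylinder at (15, 14) partially overlaps it — only the 209.77 mm² overlap (of its 375.81 mm²) is removed, clipping the outline — boundary = 104.74 mm. Overall, the cross-section is a single solid region. Total boundary length (outer) = 104.74 mm.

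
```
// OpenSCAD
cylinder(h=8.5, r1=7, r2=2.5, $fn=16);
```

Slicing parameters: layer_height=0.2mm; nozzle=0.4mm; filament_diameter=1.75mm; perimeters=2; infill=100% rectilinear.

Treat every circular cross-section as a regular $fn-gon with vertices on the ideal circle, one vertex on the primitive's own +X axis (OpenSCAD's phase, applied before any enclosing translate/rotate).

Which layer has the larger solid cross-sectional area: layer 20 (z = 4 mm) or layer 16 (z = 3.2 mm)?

layer 16 (z = 3.2 mm)

Layer 20 (z = 4): the cone contributes a regular 16-gon of circumradius 4.882 (interpolated between r1=7 and r2=2.5 at t=0.471) (area = (16/2)·4.882²·sin(360°/16) = 72.98 mm²). So its area = 72.98 mm². Layer 16 (z = 3.2): the cone (r1=7→r2=2.5) has section circumradius 5.306 here — a regular 16-gon (area = (16/2)·5.306²·sin(360°/16) = 86.19 mm²). So its area = 86.19 mm². Layer 16 is larger (86.19 vs 72.98 mm²).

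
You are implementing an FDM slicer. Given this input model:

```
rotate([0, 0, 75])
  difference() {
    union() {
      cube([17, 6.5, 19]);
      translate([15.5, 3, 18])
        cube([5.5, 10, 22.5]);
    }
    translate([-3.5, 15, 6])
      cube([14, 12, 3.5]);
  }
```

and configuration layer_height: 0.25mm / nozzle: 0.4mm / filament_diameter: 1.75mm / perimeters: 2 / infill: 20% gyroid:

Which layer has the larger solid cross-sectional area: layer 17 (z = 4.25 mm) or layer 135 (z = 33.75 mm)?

layer 17 (z = 4.25 mm)

Layer 17 (z = 4.25): the cube (footprint 17×6.5) is included at this height (area 110.50 mm²); the cube at (15.5, 3) is not intersected at this z (z outside [18, 40.5]); Merging all regions: only the 17×6.5 cube is present, so the union is just that shape — area = 110.50 mm²; the cube at (-3.5, 15) is absent (z outside [6, 9.5]); Taking the first minus the rest: none of the subtracted shapes is present at this height, so that combined region is unchanged — area = 110.50 mm²; (whole slice rotated 75° about Z — lengths, areas and connectivity unchanged). So its area = 110.50 mm². Layer 135 (z = 33.75): the cube does not reach this height (z outside [0, 19]); the 5.5×10 cube at (15.5, 3) contributes its full rectangle (area 55.00 mm²); Combining (union): only the 5.5×10 cube at (15.5, 3) is present, so the union is just that shape — area = 55.00 mm²; the cube at (-3.5, 15) does not reach this height (z outside [6, 9.5]); Taking the first minus the rest: none of the subtracted shapes is present at this height, so the result so far is unchanged — area = 55.00 mm²; (whole slice rotated 75° about Z — lengths, areas and connectivity unchanged). So its area = 55.00 mm². Layer 17 is larger (110.50 vs 55.00 mm²).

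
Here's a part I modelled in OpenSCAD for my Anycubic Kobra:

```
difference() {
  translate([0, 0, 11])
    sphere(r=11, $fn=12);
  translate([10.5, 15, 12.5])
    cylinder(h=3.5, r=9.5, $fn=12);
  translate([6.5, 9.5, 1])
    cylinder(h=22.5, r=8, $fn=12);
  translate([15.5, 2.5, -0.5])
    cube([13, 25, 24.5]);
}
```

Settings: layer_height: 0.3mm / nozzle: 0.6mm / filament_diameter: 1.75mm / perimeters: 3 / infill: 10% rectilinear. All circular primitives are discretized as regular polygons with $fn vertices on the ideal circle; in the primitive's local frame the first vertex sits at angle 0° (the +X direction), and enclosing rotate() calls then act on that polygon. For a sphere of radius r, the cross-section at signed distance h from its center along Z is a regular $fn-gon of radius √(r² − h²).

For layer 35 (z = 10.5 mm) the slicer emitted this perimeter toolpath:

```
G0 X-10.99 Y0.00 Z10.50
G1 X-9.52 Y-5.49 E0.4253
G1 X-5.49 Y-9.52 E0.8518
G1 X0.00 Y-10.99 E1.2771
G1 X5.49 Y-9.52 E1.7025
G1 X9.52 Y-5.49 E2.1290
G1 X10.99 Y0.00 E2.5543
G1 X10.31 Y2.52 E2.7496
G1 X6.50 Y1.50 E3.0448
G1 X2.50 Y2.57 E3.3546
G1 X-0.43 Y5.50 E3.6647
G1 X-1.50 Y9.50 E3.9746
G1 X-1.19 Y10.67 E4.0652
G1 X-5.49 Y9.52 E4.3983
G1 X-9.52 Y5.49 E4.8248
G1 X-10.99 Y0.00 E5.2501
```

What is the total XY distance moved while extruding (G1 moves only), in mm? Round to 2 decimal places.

70.16 mm

Sum the Euclidean lengths of each G1 segment: total = 70.16 mm.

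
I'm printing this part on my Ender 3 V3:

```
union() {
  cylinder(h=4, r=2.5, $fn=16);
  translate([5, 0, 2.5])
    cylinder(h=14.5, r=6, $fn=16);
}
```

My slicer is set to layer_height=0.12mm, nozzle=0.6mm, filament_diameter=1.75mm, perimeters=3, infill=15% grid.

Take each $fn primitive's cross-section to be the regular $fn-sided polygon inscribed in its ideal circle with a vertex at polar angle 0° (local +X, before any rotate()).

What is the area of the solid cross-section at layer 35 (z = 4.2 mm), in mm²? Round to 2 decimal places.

At z = 4.2 mm: the cylinder is not intersected at this z (z outside [0, 4]); the cylinder at (5, 0): section is a regular 16-gon, circumradius r=6 (area = (16/2)·6.000²·sin(360°/16) = 110.21 mm²); Taking the union: only the r=6 cylinder at (5, 0) is present, so the union is just that shape — area = 110.21 mm². Overall, the cross-section is a single solid region. Net area = 110.21 mm².

110.21 mm²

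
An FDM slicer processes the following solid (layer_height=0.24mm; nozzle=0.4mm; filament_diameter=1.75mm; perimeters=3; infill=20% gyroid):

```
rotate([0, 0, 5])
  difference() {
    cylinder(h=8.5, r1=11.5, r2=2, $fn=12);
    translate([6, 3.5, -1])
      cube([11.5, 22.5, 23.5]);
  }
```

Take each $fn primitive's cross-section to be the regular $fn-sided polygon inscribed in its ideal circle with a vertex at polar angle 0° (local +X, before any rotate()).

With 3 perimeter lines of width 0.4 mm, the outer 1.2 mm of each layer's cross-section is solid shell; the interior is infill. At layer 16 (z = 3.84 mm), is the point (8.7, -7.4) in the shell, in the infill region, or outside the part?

outside

At z = 3.84 mm: the cone: at t=0.452 of its height the radius interpolates to r₁+(r₂−r₁)t = 7.208, giving a regular 12-gon of that circumradius; the 11.5×22.5 cube at (6, 3.5) contributes its full rectangle; Taking the first minus the rest: starting from the cone, the 11.5×22.5 cube at (6, 3.5) partially overlaps it — only the 0.06 mm² overlap (of its 258.75 mm²) is removed, clipping the outline — 1 connected region; (whole slice rotated 5° about Z — lengths, areas and connectivity unchanged). Overall, the cross-section is a single solid region. Undo the 5° rotation: the query point maps to (8.022, -8.130) in the un-rotated model frame. The nearest boundary edge runs (6.24, -3.60)→(3.60, -6.24); distance from the point to it = 4.46 mm. The point is not inside any of the regions above, so it lies outside the cross-section (4.46 mm from the nearest boundary).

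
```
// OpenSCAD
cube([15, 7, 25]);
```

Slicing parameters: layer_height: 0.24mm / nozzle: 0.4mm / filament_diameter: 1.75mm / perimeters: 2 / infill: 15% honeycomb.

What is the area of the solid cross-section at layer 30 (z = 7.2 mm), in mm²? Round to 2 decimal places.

105.00 mm²

At z = 7.2 mm: the cube is present — its section is the full 15×7 rectangle (area 105.00 mm²). Overall, the cross-section is a single solid region. Net area = 105.00 mm².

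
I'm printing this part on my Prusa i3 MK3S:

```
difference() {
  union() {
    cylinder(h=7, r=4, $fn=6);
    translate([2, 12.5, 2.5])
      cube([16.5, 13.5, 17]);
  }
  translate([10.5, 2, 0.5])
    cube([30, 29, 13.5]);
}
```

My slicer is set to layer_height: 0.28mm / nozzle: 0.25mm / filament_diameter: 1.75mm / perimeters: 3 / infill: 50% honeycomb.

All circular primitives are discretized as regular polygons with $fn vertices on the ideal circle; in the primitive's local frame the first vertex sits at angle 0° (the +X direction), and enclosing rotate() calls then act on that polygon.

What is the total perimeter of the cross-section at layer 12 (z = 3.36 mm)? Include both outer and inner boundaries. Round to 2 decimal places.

68.00 mm

At z = 3.36 mm: the r=4 cylinder contributes a regular 6-gon of circumradius 4 (perimeter = 2·6·4.000·sin(180°/6) = 24.00 mm); the cube at (2, 12.5) is present — its section is the full 16.5×13.5 rectangle (perimeter 60.00 mm); Merging all regions: the 2 present regions are separate (no shared area or edge), so areas and boundary lengths simply add and each stays a separate island — boundary = 84.00 mm; the cube at (10.5, 2) (footprint 30×29) is included at this height (perimeter 118.00 mm); Subtracting the remaining from the first: starting from that combined region, the 30×29 cube at (10.5, 2) partially overlaps it — only the 108.00 mm² overlap (of its 870.00 mm²) is removed, clipping the outline — boundary = 68.00 mm. Overall, the cross-section has 2 separate islands. Total boundary length (outer) = 68.00 mm.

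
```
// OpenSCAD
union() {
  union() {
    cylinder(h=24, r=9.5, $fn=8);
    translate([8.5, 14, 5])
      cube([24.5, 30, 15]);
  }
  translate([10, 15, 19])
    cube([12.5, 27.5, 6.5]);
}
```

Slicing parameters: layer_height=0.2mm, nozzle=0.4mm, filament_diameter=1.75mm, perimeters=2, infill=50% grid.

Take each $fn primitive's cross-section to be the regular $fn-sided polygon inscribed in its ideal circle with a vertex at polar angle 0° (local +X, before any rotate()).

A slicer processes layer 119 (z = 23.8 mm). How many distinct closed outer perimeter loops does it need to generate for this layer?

2

At z = 23.8 mm: the r=9.5 cylinder contributes a regular 8-gon of circumradius 9.5; the cube at (8.5, 14) is not intersected at this z (z outside [5, 20]); Taking the union: only the r=9.5 cylinder is present, so the union is just that shape — 1 connected region; the 12.5×27.5 cube at (10, 15) contributes its full rectangle; Merging all regions: the 2 present regions are separate (no shared area or edge), so areas and boundary lengths simply add and each stays a separate island — 2 connected regions. The result has 2 disconnected regions.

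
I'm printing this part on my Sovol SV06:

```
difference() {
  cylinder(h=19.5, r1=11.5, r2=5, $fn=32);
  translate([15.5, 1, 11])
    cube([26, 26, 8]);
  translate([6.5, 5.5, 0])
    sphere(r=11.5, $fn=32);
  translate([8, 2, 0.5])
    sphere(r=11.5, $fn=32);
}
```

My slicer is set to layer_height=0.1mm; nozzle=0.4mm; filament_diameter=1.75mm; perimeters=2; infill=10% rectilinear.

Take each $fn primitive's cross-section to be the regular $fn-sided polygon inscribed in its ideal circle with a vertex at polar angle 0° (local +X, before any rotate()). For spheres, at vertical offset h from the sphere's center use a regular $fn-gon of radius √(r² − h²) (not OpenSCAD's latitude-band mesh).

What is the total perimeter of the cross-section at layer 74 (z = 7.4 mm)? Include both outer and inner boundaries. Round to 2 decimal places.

At z = 7.4 mm: the cone contributes a regular 32-gon of circumradius 9.033 (interpolated between r1=11.5 and r2=5 at t=0.379) (perimeter = 2·32·9.033·sin(180°/32) = 56.67 mm); the cube at (15.5, 1) is not intersected at this z (z outside [11, 19]); the sphere at (6.5, 5.5): section is a regular 32-gon, circumradius = √(r²−h²) = √(11.5²−7.4²) = 8.803 (perimeter = 2·32·8.803·sin(180°/32) = 55.22 mm); the r=11.5 sphere at (8, 2) slices to a regular 32-gon of circumradius 9.200 (√(r²−h²) with h=6.9 from center) (perimeter = 2·32·9.200·sin(180°/32) = 57.71 mm); Subtracting the remaining from the first: starting from the cone, the r=11.5 sphere at (6.5, 5.5) partially overlaps it — only the 102.85 mm² overlap (of its 241.88 mm²) is removed, clipping the outline; the r=11.5 sphere at (8, 2) partially overlaps it — only the 24.96 mm² overlap (of its 264.20 mm²) is removed, clipping the outline — boundary = 52.32 mm. Overall, the cross-section is a single solid region. Total boundary length (outer) = 52.32 mm.

52.32 mm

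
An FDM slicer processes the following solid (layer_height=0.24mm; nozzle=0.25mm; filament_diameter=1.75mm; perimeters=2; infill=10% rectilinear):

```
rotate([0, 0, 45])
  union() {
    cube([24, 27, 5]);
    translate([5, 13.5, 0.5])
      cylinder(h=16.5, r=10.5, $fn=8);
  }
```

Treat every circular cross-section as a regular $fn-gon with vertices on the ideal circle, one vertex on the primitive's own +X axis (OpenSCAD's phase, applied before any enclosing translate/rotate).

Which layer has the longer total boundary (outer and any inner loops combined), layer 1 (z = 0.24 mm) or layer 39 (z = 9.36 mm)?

layer 1 (z = 0.24 mm)

Layer 1 (z = 0.24): the cube is present — its section is the full 24×27 rectangle (perimeter 102.00 mm); the cylinder at (5, 13.5) is not intersected at this z (z outside [0.5, 17]); Taking the union: only the 24×27 cube is present, so the union is just that shape — boundary = 102.00 mm; (whole slice rotated 45° about Z — lengths, areas and connectivity unchanged). So its perimeter = 102.00 mm. Layer 39 (z = 9.36): the cube is not intersected at this z (z outside [0, 5]); the cylinder at (5, 13.5): section is a regular 8-gon, circumradius r=10.5 (perimeter = 2·8·10.500·sin(180°/8) = 64.29 mm); Merging all regions: only the r=10.5 cylinder at (5, 13.5) is present, so the union is just that shape — boundary = 64.29 mm; (rotated 45° about Z; rotation is an isometry so areas/perimeters/island counts are preserved). So its perimeter = 64.29 mm. Layer 1 is larger (102.00 vs 64.29 mm).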